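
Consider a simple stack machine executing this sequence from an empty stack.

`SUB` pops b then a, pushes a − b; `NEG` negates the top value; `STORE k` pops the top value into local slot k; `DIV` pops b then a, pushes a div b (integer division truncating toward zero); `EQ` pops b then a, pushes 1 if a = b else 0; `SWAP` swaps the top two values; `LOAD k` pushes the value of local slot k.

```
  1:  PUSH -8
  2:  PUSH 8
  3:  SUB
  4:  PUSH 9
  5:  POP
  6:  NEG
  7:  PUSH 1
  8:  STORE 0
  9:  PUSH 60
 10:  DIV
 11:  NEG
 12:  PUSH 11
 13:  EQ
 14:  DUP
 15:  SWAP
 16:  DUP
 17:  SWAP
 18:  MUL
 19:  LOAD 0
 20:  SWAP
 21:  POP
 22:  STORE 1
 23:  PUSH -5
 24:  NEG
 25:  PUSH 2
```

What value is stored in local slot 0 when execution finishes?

1

PUSH -8 → -8
PUSH 8  → -8 8
SUB     → -16
PUSH 9  → -16 9
POP     → -16
NEG     → 16
PUSH 1  → 16 1
STORE 0 → 16
PUSH 60 → 16 60
DIV     → 0
NEG     → 0
PUSH 11 → 0 11
EQ      → 0
DUP     → 0 0
SWAP    → 0 0
DUP     → 0 0 0
SWAP    → 0 0 0
MUL     → 0 0
LOAD 0  → 0 0 1
SWAP    → 0 1 0
POP     → 0 1
STORE 1 → 0
PUSH -5 → 0 -5
NEG     → 0 5
PUSH 2  → 0 5 2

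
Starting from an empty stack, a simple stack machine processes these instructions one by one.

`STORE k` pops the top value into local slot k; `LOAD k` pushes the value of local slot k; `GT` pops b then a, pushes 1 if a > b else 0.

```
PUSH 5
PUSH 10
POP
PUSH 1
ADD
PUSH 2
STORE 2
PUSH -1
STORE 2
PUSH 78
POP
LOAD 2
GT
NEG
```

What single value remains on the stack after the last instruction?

PUSH 5  -> [5]
PUSH 10 -> [5, 10]
POP     -> [5]
PUSH 1  -> [5, 1]
ADD     -> [6]
PUSH 2  -> [6, 2]
STORE 2 -> [6]
PUSH -1 -> [6, -1]
STORE 2 -> [6]
PUSH 78 -> [6, 78]
POP     -> [6]
LOAD 2  -> [6, -1]
GT      -> [1]
NEG     -> [-1]

-1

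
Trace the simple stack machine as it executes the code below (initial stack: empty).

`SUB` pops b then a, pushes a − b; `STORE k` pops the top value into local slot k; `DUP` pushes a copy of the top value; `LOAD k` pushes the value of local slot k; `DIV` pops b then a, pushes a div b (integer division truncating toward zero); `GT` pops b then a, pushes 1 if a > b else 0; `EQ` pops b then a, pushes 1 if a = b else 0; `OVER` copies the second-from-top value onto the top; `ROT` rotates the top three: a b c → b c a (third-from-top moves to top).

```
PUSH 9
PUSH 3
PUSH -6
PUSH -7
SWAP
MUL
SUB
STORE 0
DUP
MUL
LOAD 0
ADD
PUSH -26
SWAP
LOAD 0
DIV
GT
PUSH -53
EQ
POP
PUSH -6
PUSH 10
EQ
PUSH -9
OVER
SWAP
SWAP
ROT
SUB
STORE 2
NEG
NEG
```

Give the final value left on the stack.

PUSH 9   -> [9]
PUSH 3   -> [9, 3]
PUSH -6  -> [9, 3, -6]
PUSH -7  -> [9, 3, -6, -7]
SWAP     -> [9, 3, -7, -6]
MUL      -> [9, 3, 42]
SUB      -> [9, -39]
STORE 0  -> [9]
DUP      -> [9, 9]
MUL      -> [81]
LOAD 0   -> [81, -39]
ADD      -> [42]
PUSH -26 -> [42, -26]
SWAP     -> [-26, 42]
LOAD 0   -> [-26, 42, -39]
DIV      -> [-26, -1]
GT       -> [0]
PUSH -53 -> [0, -53]
EQ       -> [0]
POP      -> []
PUSH -6  -> [-6]
PUSH 10  -> [-6, 10]
EQ       -> [0]
PUSH -9  -> [0, -9]
OVER     -> [0, -9, 0]
SWAP     -> [0, 0, -9]
SWAP     -> [0, -9, 0]
ROT      -> [-9, 0, 0]
SUB      -> [-9, 0]
STORE 2  -> [-9]
NEG      -> [9]
NEG      -> [-9]

-9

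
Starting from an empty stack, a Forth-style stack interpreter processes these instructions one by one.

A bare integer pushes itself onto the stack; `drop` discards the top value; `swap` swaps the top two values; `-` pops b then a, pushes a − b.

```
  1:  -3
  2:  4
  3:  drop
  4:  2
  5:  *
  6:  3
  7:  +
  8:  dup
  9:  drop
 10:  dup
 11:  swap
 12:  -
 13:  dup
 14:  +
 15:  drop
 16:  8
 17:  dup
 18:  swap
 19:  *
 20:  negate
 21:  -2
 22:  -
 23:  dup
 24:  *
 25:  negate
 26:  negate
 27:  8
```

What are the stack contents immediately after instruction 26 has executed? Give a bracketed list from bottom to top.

-3     → [-3]
4      → [-3, 4]
drop   → [-3]
2      → [-3, 2]
*      → [-6]
3      → [-6, 3]
+      → [-3]
dup    → [-3, -3]
drop   → [-3]
dup    → [-3, -3]
swap   → [-3, -3]
-      → [0]
dup    → [0, 0]
+      → [0]
drop   → []
8      → [8]
dup    → [8, 8]
swap   → [8, 8]
*      → [64]
negate → [-64]
-2     → [-64, -2]
-      → [-62]
dup    → [-62, -62]
*      → [3844]
negate → [-3844]
negate → [3844]

[3844]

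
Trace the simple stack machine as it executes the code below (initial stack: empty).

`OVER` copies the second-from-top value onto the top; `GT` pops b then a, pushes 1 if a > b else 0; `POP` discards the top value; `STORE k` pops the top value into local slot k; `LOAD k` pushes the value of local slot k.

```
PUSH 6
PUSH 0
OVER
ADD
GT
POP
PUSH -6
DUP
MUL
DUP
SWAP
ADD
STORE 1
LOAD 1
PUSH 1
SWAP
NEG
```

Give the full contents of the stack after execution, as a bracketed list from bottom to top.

PUSH 6  → [6]
PUSH 0  → [6, 0]
OVER    → [6, 0, 6]
ADD     → [6, 6]
GT      → [0]
POP     → []
PUSH -6 → [-6]
DUP     → [-6, -6]
MUL     → [36]
DUP     → [36, 36]
SWAP    → [36, 36]
ADD     → [72]
STORE 1 → []
LOAD 1  → [72]
PUSH 1  → [72, 1]
SWAP    → [1, 72]
NEG     → [1, -72]

[1, -72]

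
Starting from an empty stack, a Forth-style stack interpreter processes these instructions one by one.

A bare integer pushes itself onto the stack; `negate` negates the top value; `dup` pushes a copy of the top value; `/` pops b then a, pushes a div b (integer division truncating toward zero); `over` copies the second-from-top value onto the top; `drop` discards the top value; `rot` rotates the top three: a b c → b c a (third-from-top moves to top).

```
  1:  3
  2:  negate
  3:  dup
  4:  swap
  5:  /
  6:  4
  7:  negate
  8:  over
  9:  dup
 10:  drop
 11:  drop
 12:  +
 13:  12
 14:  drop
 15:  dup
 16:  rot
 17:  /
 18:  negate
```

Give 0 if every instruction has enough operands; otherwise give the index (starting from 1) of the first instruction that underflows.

16

3      : [3]
negate : [-3]
dup    : [-3, -3]
swap   : [-3, -3]
/      : [1]
4      : [1, 4]
negate : [1, -4]
over   : [1, -4, 1]
dup    : [1, -4, 1, 1]
drop   : [1, -4, 1]
drop   : [1, -4]
+      : [-3]
12     : [-3, 12]
drop   : [-3]
dup    : [-3, -3]
rot  — needs 3 operands, stack has 2 → underflow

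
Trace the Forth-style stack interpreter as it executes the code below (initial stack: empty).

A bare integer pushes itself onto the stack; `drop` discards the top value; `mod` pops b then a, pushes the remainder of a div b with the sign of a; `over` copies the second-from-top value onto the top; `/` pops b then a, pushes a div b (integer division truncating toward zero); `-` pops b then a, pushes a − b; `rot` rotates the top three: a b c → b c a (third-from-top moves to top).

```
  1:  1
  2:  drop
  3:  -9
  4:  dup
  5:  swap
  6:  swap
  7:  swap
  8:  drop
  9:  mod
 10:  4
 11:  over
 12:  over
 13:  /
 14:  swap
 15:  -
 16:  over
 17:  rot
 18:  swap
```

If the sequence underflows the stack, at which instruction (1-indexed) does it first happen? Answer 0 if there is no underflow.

1    : [1]
drop : []
-9   : [-9]
dup  : [-9, -9]
swap : [-9, -9]
swap : [-9, -9]
swap : [-9, -9]
drop : [-9]
mod  — needs 2 operands, stack has 1 → underflow

9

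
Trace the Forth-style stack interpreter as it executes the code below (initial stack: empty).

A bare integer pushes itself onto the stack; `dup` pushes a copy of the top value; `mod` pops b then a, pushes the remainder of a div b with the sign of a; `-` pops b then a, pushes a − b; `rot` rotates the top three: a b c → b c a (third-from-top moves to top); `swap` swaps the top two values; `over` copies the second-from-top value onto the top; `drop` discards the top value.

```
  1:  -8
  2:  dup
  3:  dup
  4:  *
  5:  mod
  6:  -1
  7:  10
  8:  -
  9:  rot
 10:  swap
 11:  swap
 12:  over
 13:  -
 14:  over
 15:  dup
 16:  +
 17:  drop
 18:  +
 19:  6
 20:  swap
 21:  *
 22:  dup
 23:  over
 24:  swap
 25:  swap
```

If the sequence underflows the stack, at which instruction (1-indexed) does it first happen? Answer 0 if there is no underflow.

-8  → -8
dup → -8 -8
dup → -8 -8 -8
*   → -8 64
mod → -8
-1  → -8 -1
10  → -8 -1 10
-   → -8 -11
rot  — needs 3 operands, stack has 2 → underflow

9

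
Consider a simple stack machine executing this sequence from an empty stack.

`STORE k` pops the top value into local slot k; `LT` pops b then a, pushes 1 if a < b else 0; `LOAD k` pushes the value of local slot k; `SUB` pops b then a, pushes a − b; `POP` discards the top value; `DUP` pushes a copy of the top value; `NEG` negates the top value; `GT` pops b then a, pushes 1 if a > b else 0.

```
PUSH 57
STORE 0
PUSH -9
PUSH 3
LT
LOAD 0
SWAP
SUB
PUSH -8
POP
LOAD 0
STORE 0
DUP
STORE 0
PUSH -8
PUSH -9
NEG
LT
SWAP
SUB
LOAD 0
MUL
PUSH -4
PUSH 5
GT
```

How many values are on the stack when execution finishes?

2

PUSH 57 : 57
STORE 0 : (empty)
PUSH -9 : -9
PUSH 3  : -9 3
LT      : 1
LOAD 0  : 1 57
SWAP    : 57 1
SUB     : 56
PUSH -8 : 56 -8
POP     : 56
LOAD 0  : 56 57
STORE 0 : 56
DUP     : 56 56
STORE 0 : 56
PUSH -8 : 56 -8
PUSH -9 : 56 -8 -9
NEG     : 56 -8 9
LT      : 56 1
SWAP    : 1 56
SUB     : -55
LOAD 0  : -55 56
MUL     : -3080
PUSH -4 : -3080 -4
PUSH 5  : -3080 -4 5
GT      : -3080 0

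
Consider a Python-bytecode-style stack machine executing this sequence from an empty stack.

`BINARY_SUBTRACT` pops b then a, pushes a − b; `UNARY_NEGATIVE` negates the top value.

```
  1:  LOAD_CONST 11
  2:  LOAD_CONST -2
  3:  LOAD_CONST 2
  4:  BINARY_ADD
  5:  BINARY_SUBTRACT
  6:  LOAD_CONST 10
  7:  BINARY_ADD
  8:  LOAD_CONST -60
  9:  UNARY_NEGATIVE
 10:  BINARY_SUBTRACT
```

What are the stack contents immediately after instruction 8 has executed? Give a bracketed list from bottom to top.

[21, -60]

LOAD_CONST 11    [11]
LOAD_CONST -2    [11, -2]
LOAD_CONST 2     [11, -2, 2]
BINARY_ADD       [11, 0]
BINARY_SUBTRACT  [11]
LOAD_CONST 10    [11, 10]
BINARY_ADD       [21]
LOAD_CONST -60   [21, -60]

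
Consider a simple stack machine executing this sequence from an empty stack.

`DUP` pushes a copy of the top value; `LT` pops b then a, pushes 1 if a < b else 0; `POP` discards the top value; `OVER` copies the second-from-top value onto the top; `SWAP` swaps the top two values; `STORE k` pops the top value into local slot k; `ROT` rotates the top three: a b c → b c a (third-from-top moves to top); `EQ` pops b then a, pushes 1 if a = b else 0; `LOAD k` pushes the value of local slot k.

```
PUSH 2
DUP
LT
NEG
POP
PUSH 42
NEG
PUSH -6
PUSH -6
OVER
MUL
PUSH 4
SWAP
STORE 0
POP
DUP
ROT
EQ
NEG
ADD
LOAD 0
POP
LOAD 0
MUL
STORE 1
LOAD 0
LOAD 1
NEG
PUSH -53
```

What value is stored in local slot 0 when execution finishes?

PUSH 2   : 2
DUP      : 2 2
LT       : 0
NEG      : 0
POP      : (empty)
PUSH 42  : 42
NEG      : -42
PUSH -6  : -42 -6
PUSH -6  : -42 -6 -6
OVER     : -42 -6 -6 -6
MUL      : -42 -6 36
PUSH 4   : -42 -6 36 4
SWAP     : -42 -6 4 36
STORE 0  : -42 -6 4
POP      : -42 -6
DUP      : -42 -6 -6
ROT      : -6 -6 -42
EQ       : -6 0
NEG      : -6 0
ADD      : -6
LOAD 0   : -6 36
POP      : -6
LOAD 0   : -6 36
MUL      : -216
STORE 1  : (empty)
LOAD 0   : 36
LOAD 1   : 36 -216
NEG      : 36 216
PUSH -53 : 36 216 -53

36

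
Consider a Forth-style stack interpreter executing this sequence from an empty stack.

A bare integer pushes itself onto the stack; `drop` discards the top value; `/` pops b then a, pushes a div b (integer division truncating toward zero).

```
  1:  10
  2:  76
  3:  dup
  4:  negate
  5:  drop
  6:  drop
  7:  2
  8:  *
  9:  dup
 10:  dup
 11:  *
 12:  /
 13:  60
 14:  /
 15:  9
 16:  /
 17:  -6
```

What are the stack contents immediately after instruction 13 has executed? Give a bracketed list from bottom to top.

[0, 60]

10     -> 10
76     -> 10 76
dup    -> 10 76 76
negate -> 10 76 -76
drop   -> 10 76
drop   -> 10
2      -> 10 2
*      -> 20
dup    -> 20 20
dup    -> 20 20 20
*      -> 20 400
/      -> 0
60     -> 0 60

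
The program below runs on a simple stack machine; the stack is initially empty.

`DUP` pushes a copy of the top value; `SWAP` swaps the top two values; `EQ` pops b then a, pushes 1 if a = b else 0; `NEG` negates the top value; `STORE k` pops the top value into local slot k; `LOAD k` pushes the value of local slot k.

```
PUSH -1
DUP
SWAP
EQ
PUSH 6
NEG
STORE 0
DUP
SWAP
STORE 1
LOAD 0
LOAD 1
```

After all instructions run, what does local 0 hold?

PUSH -1 → [-1]
DUP     → [-1, -1]
SWAP    → [-1, -1]
EQ      → [1]
PUSH 6  → [1, 6]
NEG     → [1, -6]
STORE 0 → [1]
DUP     → [1, 1]
SWAP    → [1, 1]
STORE 1 → [1]
LOAD 0  → [1, -6]
LOAD 1  → [1, -6, 1]

-6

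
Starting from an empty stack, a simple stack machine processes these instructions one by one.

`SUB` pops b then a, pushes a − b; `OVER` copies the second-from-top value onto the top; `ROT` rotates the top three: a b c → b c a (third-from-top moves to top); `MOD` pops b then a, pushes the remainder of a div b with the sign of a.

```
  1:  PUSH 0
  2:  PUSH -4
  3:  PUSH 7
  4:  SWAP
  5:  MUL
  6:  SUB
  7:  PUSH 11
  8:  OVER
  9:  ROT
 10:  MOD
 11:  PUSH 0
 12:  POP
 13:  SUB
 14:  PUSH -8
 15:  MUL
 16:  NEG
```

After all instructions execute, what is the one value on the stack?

PUSH 0   [0]
PUSH -4  [0, -4]
PUSH 7   [0, -4, 7]
SWAP     [0, 7, -4]
MUL      [0, -28]
SUB      [28]
PUSH 11  [28, 11]
OVER     [28, 11, 28]
ROT      [11, 28, 28]
MOD      [11, 0]
PUSH 0   [11, 0, 0]
POP      [11, 0]
SUB      [11]
PUSH -8  [11, -8]
MUL      [-88]
NEG      [88]

88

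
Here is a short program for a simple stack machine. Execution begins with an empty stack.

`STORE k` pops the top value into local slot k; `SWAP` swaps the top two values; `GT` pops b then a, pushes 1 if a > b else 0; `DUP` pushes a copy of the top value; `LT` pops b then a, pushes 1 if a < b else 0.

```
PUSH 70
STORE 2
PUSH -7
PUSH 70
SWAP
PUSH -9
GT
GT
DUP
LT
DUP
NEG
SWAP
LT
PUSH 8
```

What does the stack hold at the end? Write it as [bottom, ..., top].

PUSH 70 → [70]
STORE 2 → []
PUSH -7 → [-7]
PUSH 70 → [-7, 70]
SWAP    → [70, -7]
PUSH -9 → [70, -7, -9]
GT      → [70, 1]
GT      → [1]
DUP     → [1, 1]
LT      → [0]
DUP     → [0, 0]
NEG     → [0, 0]
SWAP    → [0, 0]
LT      → [0]
PUSH 8  → [0, 8]

[0, 8]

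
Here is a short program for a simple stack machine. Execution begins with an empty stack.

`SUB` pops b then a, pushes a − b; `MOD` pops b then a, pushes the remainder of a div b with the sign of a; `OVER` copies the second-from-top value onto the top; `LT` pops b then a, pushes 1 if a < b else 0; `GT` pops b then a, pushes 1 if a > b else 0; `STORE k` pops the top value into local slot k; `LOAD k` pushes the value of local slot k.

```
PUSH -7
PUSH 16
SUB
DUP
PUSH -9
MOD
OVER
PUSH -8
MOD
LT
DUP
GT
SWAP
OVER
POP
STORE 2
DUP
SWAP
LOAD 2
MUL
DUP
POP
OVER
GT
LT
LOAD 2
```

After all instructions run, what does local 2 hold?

-23

PUSH -7  -7
PUSH 16  -7 16
SUB      -23
DUP      -23 -23
PUSH -9  -23 -23 -9
MOD      -23 -5
OVER     -23 -5 -23
PUSH -8  -23 -5 -23 -8
MOD      -23 -5 -7
LT       -23 0
DUP      -23 0 0
GT       -23 0
SWAP     0 -23
OVER     0 -23 0
POP      0 -23
STORE 2  0
DUP      0 0
SWAP     0 0
LOAD 2   0 0 -23
MUL      0 0
DUP      0 0 0
POP      0 0
OVER     0 0 0
GT       0 0
LT       0
LOAD 2   0 -23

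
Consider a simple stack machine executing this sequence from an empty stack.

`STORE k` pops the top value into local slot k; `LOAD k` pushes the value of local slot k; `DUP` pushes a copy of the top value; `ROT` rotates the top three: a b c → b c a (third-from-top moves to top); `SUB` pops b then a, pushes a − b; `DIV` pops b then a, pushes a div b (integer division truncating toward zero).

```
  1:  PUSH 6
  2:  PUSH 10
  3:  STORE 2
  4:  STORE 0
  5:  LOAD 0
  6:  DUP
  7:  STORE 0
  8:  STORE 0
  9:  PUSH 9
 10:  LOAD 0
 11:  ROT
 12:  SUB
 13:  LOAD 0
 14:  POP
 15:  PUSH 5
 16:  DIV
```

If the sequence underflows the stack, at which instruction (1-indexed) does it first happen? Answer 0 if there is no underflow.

PUSH 6   6
PUSH 10  6 10
STORE 2  6
STORE 0  (empty)
LOAD 0   6
DUP      6 6
STORE 0  6
STORE 0  (empty)
PUSH 9   9
LOAD 0   9 6
ROT  — needs 3 operands, stack has 2 → underflow

11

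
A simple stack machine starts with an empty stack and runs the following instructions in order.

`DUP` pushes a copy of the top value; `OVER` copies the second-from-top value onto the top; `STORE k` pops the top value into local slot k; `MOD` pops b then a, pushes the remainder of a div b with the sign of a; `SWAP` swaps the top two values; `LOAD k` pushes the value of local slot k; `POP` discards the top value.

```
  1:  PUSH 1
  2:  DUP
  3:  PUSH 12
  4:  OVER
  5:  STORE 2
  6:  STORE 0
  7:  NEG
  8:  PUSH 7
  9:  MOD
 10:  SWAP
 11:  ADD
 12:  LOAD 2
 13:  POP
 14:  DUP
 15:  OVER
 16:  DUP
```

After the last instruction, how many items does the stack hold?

4

PUSH 1  : [1]
DUP     : [1, 1]
PUSH 12 : [1, 1, 12]
OVER    : [1, 1, 12, 1]
STORE 2 : [1, 1, 12]
STORE 0 : [1, 1]
NEG     : [1, -1]
PUSH 7  : [1, -1, 7]
MOD     : [1, -1]
SWAP    : [-1, 1]
ADD     : [0]
LOAD 2  : [0, 1]
POP     : [0]
DUP     : [0, 0]
OVER    : [0, 0, 0]
DUP     : [0, 0, 0, 0]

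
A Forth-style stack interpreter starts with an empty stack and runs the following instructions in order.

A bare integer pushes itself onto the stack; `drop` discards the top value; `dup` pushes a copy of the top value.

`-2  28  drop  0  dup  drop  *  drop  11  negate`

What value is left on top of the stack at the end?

-11

-2     -> [-2]
28     -> [-2, 28]
drop   -> [-2]
0      -> [-2, 0]
dup    -> [-2, 0, 0]
drop   -> [-2, 0]
*      -> [0]
drop   -> []
11     -> [11]
negate -> [-11]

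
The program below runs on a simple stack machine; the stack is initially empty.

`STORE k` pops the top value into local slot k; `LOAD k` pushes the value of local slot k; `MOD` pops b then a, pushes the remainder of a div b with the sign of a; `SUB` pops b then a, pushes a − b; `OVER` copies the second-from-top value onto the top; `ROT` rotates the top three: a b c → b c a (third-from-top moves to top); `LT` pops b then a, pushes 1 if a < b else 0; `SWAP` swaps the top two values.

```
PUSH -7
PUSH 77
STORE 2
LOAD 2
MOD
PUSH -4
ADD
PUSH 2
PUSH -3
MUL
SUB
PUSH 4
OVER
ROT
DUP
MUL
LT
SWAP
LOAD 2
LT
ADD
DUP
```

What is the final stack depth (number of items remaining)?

PUSH -7 : [-7]
PUSH 77 : [-7, 77]
STORE 2 : [-7]
LOAD 2  : [-7, 77]
MOD     : [-7]
PUSH -4 : [-7, -4]
ADD     : [-11]
PUSH 2  : [-11, 2]
PUSH -3 : [-11, 2, -3]
MUL     : [-11, -6]
SUB     : [-5]
PUSH 4  : [-5, 4]
OVER    : [-5, 4, -5]
ROT     : [4, -5, -5]
DUP     : [4, -5, -5, -5]
MUL     : [4, -5, 25]
LT      : [4, 1]
SWAP    : [1, 4]
LOAD 2  : [1, 4, 77]
LT      : [1, 1]
ADD     : [2]
DUP     : [2, 2]

2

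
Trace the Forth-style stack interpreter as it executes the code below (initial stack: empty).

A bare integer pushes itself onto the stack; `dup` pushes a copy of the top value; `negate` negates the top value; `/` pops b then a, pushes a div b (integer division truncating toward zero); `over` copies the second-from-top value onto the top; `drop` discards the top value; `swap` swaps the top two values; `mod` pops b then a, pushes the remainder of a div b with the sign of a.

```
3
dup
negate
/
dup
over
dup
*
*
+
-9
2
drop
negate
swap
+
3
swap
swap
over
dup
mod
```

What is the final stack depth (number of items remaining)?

3      -> [3]
dup    -> [3, 3]
negate -> [3, -3]
/      -> [-1]
dup    -> [-1, -1]
over   -> [-1, -1, -1]
dup    -> [-1, -1, -1, -1]
*      -> [-1, -1, 1]
*      -> [-1, -1]
+      -> [-2]
-9     -> [-2, -9]
2      -> [-2, -9, 2]
drop   -> [-2, -9]
negate -> [-2, 9]
swap   -> [9, -2]
+      -> [7]
3      -> [7, 3]
swap   -> [3, 7]
swap   -> [7, 3]
over   -> [7, 3, 7]
dup    -> [7, 3, 7, 7]
mod    -> [7, 3, 0]

3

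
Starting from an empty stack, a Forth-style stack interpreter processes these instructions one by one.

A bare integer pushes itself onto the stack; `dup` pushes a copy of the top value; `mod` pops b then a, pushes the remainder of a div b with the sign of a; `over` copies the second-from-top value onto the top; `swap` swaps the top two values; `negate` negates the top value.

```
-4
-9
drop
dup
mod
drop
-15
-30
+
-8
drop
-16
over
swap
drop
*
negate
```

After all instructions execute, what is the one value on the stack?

-2025

-4     -> -4
-9     -> -4 -9
drop   -> -4
dup    -> -4 -4
mod    -> 0
drop   -> (empty)
-15    -> -15
-30    -> -15 -30
+      -> -45
-8     -> -45 -8
drop   -> -45
-16    -> -45 -16
over   -> -45 -16 -45
swap   -> -45 -45 -16
drop   -> -45 -45
*      -> 2025
negate -> -2025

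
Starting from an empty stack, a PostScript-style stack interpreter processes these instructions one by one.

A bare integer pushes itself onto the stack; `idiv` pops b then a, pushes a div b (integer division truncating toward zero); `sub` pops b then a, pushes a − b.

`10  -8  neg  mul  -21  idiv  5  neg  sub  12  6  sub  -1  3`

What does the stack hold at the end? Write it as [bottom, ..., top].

10   -> [10]
-8   -> [10, -8]
neg  -> [10, 8]
mul  -> [80]
-21  -> [80, -21]
idiv -> [-3]
5    -> [-3, 5]
neg  -> [-3, -5]
sub  -> [2]
12   -> [2, 12]
6    -> [2, 12, 6]
sub  -> [2, 6]
-1   -> [2, 6, -1]
3    -> [2, 6, -1, 3]

[2, 6, -1, 3]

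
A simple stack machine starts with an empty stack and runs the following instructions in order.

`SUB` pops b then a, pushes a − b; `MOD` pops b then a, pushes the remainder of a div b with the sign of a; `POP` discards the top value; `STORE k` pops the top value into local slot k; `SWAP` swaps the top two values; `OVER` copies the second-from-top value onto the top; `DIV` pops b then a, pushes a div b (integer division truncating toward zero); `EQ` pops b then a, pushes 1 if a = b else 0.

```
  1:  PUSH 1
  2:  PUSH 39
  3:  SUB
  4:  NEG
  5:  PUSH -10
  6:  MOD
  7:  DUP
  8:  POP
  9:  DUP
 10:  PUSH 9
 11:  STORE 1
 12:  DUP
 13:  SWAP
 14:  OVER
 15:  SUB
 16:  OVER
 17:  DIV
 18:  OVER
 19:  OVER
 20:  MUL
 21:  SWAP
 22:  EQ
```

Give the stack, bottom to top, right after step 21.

PUSH 1   -> [1]
PUSH 39  -> [1, 39]
SUB      -> [-38]
NEG      -> [38]
PUSH -10 -> [38, -10]
MOD      -> [8]
DUP      -> [8, 8]
POP      -> [8]
DUP      -> [8, 8]
PUSH 9   -> [8, 8, 9]
STORE 1  -> [8, 8]
DUP      -> [8, 8, 8]
SWAP     -> [8, 8, 8]
OVER     -> [8, 8, 8, 8]
SUB      -> [8, 8, 0]
OVER     -> [8, 8, 0, 8]
DIV      -> [8, 8, 0]
OVER     -> [8, 8, 0, 8]
OVER     -> [8, 8, 0, 8, 0]
MUL      -> [8, 8, 0, 0]
SWAP     -> [8, 8, 0, 0]

[8, 8, 0, 0]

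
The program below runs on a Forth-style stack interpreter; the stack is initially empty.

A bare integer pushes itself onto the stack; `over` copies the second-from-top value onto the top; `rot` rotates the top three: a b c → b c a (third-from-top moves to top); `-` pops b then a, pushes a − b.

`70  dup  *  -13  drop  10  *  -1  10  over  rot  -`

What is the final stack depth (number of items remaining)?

70   -> [70]
dup  -> [70, 70]
*    -> [4900]
-13  -> [4900, -13]
drop -> [4900]
10   -> [4900, 10]
*    -> [49000]
-1   -> [49000, -1]
10   -> [49000, -1, 10]
over -> [49000, -1, 10, -1]
rot  -> [49000, 10, -1, -1]
-    -> [49000, 10, 0]

3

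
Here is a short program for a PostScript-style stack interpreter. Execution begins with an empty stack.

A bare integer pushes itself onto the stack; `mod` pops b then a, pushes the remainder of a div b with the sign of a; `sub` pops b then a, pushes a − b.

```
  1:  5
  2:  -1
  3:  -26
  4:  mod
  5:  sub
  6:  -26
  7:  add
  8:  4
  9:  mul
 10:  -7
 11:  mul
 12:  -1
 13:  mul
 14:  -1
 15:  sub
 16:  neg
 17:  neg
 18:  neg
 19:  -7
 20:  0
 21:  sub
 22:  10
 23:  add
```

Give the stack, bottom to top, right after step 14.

[-560, -1]

5    5
-1   5 -1
-26  5 -1 -26
mod  5 -1
sub  6
-26  6 -26
add  -20
4    -20 4
mul  -80
-7   -80 -7
mul  560
-1   560 -1
mul  -560
-1   -560 -1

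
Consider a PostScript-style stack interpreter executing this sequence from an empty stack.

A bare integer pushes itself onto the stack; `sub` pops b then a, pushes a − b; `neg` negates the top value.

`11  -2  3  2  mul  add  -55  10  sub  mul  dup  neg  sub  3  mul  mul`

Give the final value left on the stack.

-17160

11  → 11
-2  → 11 -2
3   → 11 -2 3
2   → 11 -2 3 2
mul → 11 -2 6
add → 11 4
-55 → 11 4 -55
10  → 11 4 -55 10
sub → 11 4 -65
mul → 11 -260
dup → 11 -260 -260
neg → 11 -260 260
sub → 11 -520
3   → 11 -520 3
mul → 11 -1560
mul → -17160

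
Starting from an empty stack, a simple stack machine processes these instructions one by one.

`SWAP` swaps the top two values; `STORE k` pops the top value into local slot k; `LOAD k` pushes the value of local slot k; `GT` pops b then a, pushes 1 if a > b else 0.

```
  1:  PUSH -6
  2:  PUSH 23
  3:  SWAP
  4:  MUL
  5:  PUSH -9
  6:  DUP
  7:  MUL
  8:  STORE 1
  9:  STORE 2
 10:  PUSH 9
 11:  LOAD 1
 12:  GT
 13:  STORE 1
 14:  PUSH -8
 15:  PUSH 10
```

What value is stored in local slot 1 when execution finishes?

PUSH -6 : [-6]
PUSH 23 : [-6, 23]
SWAP    : [23, -6]
MUL     : [-138]
PUSH -9 : [-138, -9]
DUP     : [-138, -9, -9]
MUL     : [-138, 81]
STORE 1 : [-138]
STORE 2 : []
PUSH 9  : [9]
LOAD 1  : [9, 81]
GT      : [0]
STORE 1 : []
PUSH -8 : [-8]
PUSH 10 : [-8, 10]

0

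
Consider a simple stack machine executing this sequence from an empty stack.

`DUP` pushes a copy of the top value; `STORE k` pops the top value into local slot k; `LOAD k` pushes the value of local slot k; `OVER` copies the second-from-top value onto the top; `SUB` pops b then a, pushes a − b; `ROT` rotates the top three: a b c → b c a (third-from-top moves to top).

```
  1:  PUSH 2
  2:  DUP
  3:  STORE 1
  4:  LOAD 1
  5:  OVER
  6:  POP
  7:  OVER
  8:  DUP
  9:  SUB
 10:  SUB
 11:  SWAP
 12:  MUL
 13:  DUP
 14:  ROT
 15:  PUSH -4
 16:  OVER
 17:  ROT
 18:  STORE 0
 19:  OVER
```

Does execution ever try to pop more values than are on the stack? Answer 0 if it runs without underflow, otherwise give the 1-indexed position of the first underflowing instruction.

PUSH 2   2
DUP      2 2
STORE 1  2
LOAD 1   2 2
OVER     2 2 2
POP      2 2
OVER     2 2 2
DUP      2 2 2 2
SUB      2 2 0
SUB      2 2
SWAP     2 2
MUL      4
DUP      4 4
ROT  — needs 3 operands, stack has 2 → underflow

14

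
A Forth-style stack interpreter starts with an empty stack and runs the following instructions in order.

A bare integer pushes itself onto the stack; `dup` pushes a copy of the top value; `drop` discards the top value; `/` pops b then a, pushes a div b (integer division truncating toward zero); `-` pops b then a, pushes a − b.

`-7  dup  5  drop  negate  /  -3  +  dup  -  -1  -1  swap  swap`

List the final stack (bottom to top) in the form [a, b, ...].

[0, -1, -1]

-7     -> -7
dup    -> -7 -7
5      -> -7 -7 5
drop   -> -7 -7
negate -> -7 7
/      -> -1
-3     -> -1 -3
+      -> -4
dup    -> -4 -4
-      -> 0
-1     -> 0 -1
-1     -> 0 -1 -1
swap   -> 0 -1 -1
swap   -> 0 -1 -1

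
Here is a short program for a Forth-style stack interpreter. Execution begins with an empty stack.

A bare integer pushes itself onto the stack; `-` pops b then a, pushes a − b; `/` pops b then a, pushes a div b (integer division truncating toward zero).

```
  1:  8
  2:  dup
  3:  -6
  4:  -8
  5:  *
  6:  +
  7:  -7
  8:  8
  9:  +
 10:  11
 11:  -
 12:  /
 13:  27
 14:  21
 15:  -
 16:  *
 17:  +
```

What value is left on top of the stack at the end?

-22

8   : 8
dup : 8 8
-6  : 8 8 -6
-8  : 8 8 -6 -8
*   : 8 8 48
+   : 8 56
-7  : 8 56 -7
8   : 8 56 -7 8
+   : 8 56 1
11  : 8 56 1 11
-   : 8 56 -10
/   : 8 -5
27  : 8 -5 27
21  : 8 -5 27 21
-   : 8 -5 6
*   : 8 -30
+   : -22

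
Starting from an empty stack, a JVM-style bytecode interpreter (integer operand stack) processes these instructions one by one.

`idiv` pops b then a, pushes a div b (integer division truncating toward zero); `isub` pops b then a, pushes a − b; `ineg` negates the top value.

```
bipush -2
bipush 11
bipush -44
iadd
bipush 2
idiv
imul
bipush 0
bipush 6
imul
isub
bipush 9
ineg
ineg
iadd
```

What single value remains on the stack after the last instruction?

41

bipush -2  -> [-2]
bipush 11  -> [-2, 11]
bipush -44 -> [-2, 11, -44]
iadd       -> [-2, -33]
bipush 2   -> [-2, -33, 2]
idiv       -> [-2, -16]
imul       -> [32]
bipush 0   -> [32, 0]
bipush 6   -> [32, 0, 6]
imul       -> [32, 0]
isub       -> [32]
bipush 9   -> [32, 9]
ineg       -> [32, -9]
ineg       -> [32, 9]
iadd       -> [41]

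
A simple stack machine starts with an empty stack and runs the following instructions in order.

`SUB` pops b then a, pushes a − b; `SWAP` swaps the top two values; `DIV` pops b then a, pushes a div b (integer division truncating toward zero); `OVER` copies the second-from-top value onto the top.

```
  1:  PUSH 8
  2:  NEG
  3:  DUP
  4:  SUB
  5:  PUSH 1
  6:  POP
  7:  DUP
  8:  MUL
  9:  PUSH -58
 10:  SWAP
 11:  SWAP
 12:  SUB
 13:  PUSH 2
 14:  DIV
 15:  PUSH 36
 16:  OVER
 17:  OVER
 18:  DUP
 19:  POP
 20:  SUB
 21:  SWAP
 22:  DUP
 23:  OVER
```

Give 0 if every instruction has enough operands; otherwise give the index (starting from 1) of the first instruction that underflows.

PUSH 8   : 8
NEG      : -8
DUP      : -8 -8
SUB      : 0
PUSH 1   : 0 1
POP      : 0
DUP      : 0 0
MUL      : 0
PUSH -58 : 0 -58
SWAP     : -58 0
SWAP     : 0 -58
SUB      : 58
PUSH 2   : 58 2
DIV      : 29
PUSH 36  : 29 36
OVER     : 29 36 29
OVER     : 29 36 29 36
DUP      : 29 36 29 36 36
POP      : 29 36 29 36
SUB      : 29 36 -7
SWAP     : 29 -7 36
DUP      : 29 -7 36 36
OVER     : 29 -7 36 36 36

0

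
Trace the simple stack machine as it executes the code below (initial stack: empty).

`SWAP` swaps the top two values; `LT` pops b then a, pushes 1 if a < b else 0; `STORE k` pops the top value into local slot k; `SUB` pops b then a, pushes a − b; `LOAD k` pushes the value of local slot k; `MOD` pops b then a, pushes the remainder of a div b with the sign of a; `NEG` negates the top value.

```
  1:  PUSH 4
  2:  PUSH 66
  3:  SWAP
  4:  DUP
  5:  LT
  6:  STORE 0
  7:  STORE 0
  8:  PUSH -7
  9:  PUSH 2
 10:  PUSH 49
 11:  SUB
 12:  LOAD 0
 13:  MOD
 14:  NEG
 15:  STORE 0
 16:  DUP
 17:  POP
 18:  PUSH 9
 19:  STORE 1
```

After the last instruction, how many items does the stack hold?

1

PUSH 4  -> 4
PUSH 66 -> 4 66
SWAP    -> 66 4
DUP     -> 66 4 4
LT      -> 66 0
STORE 0 -> 66
STORE 0 -> (empty)
PUSH -7 -> -7
PUSH 2  -> -7 2
PUSH 49 -> -7 2 49
SUB     -> -7 -47
LOAD 0  -> -7 -47 66
MOD     -> -7 -47
NEG     -> -7 47
STORE 0 -> -7
DUP     -> -7 -7
POP     -> -7
PUSH 9  -> -7 9
STORE 1 -> -7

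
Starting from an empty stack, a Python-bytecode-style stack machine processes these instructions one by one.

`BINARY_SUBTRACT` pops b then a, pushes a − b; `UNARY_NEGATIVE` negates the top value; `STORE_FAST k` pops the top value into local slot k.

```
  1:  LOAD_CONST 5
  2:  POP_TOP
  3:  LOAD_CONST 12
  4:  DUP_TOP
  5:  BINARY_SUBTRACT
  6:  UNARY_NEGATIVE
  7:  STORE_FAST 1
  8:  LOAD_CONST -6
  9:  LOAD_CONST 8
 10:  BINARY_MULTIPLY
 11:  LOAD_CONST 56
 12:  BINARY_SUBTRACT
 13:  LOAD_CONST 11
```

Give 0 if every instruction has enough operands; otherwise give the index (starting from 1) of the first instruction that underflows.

LOAD_CONST 5     5
POP_TOP          (empty)
LOAD_CONST 12    12
DUP_TOP          12 12
BINARY_SUBTRACT  0
UNARY_NEGATIVE   0
STORE_FAST 1     (empty)
LOAD_CONST -6    -6
LOAD_CONST 8     -6 8
BINARY_MULTIPLY  -48
LOAD_CONST 56    -48 56
BINARY_SUBTRACT  -104
LOAD_CONST 11    -104 11

0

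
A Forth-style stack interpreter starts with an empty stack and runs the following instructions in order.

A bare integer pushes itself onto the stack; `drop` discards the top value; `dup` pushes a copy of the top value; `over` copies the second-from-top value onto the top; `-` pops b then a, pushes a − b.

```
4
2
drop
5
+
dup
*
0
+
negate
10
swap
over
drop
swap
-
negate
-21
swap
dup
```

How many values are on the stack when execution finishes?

3

4       [4]
2       [4, 2]
drop    [4]
5       [4, 5]
+       [9]
dup     [9, 9]
*       [81]
0       [81, 0]
+       [81]
negate  [-81]
10      [-81, 10]
swap    [10, -81]
over    [10, -81, 10]
drop    [10, -81]
swap    [-81, 10]
-       [-91]
negate  [91]
-21     [91, -21]
swap    [-21, 91]
dup     [-21, 91, 91]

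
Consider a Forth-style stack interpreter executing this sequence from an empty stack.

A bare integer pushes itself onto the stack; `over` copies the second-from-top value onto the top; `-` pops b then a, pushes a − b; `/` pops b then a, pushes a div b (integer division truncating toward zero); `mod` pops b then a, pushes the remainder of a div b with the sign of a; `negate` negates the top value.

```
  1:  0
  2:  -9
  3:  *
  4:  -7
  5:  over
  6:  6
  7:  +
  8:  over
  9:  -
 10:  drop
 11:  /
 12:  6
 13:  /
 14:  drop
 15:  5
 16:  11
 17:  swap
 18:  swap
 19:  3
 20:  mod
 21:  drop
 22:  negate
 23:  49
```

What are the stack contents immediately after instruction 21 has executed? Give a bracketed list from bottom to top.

0    → 0
-9   → 0 -9
*    → 0
-7   → 0 -7
over → 0 -7 0
6    → 0 -7 0 6
+    → 0 -7 6
over → 0 -7 6 -7
-    → 0 -7 13
drop → 0 -7
/    → 0
6    → 0 6
/    → 0
drop → (empty)
5    → 5
11   → 5 11
swap → 11 5
swap → 5 11
3    → 5 11 3
mod  → 5 2
drop → 5

[5]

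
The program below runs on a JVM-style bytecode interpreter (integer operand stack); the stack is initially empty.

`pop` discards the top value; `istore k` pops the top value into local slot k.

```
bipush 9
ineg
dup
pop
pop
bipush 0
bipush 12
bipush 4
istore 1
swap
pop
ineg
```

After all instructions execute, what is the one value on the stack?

bipush 9  : 9
ineg      : -9
dup       : -9 -9
pop       : -9
pop       : (empty)
bipush 0  : 0
bipush 12 : 0 12
bipush 4  : 0 12 4
istore 1  : 0 12
swap      : 12 0
pop       : 12
ineg      : -12

-12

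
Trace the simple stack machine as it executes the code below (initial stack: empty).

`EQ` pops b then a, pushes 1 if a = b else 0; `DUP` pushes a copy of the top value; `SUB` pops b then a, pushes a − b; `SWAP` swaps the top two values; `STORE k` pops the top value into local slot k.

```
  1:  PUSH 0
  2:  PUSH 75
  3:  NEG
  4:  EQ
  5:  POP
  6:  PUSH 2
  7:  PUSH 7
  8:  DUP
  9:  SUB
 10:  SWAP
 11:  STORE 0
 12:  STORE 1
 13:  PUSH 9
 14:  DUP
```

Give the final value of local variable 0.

PUSH 0  : 0
PUSH 75 : 0 75
NEG     : 0 -75
EQ      : 0
POP     : (empty)
PUSH 2  : 2
PUSH 7  : 2 7
DUP     : 2 7 7
SUB     : 2 0
SWAP    : 0 2
STORE 0 : 0
STORE 1 : (empty)
PUSH 9  : 9
DUP     : 9 9

2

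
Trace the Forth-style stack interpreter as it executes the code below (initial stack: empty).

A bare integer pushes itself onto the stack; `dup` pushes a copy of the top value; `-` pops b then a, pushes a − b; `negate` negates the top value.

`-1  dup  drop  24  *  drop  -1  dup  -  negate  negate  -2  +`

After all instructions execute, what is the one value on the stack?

-1     → [-1]
dup    → [-1, -1]
drop   → [-1]
24     → [-1, 24]
*      → [-24]
drop   → []
-1     → [-1]
dup    → [-1, -1]
-      → [0]
negate → [0]
negate → [0]
-2     → [0, -2]
+      → [-2]

-2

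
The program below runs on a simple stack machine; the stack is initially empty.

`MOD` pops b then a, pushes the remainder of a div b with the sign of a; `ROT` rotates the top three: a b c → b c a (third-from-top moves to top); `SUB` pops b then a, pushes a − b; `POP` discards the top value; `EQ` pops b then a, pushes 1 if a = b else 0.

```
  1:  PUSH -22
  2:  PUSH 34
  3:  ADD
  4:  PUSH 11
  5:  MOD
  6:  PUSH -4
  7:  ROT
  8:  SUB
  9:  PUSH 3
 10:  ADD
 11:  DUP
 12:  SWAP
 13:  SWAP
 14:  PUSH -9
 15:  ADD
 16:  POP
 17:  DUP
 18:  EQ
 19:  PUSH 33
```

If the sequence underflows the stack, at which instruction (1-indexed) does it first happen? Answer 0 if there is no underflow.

PUSH -22 : [-22]
PUSH 34  : [-22, 34]
ADD      : [12]
PUSH 11  : [12, 11]
MOD      : [1]
PUSH -4  : [1, -4]
ROT  — needs 3 operands, stack has 2 → underflow

7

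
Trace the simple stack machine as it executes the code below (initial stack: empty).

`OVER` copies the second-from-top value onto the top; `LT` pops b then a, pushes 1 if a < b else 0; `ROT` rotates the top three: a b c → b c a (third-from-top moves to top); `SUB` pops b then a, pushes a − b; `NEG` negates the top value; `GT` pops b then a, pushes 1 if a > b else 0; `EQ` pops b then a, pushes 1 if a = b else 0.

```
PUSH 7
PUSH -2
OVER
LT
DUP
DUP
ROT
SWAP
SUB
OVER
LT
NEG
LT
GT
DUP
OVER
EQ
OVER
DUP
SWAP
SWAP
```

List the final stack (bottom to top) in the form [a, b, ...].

PUSH 7  → [7]
PUSH -2 → [7, -2]
OVER    → [7, -2, 7]
LT      → [7, 1]
DUP     → [7, 1, 1]
DUP     → [7, 1, 1, 1]
ROT     → [7, 1, 1, 1]
SWAP    → [7, 1, 1, 1]
SUB     → [7, 1, 0]
OVER    → [7, 1, 0, 1]
LT      → [7, 1, 1]
NEG     → [7, 1, -1]
LT      → [7, 0]
GT      → [1]
DUP     → [1, 1]
OVER    → [1, 1, 1]
EQ      → [1, 1]
OVER    → [1, 1, 1]
DUP     → [1, 1, 1, 1]
SWAP    → [1, 1, 1, 1]
SWAP    → [1, 1, 1, 1]

[1, 1, 1, 1]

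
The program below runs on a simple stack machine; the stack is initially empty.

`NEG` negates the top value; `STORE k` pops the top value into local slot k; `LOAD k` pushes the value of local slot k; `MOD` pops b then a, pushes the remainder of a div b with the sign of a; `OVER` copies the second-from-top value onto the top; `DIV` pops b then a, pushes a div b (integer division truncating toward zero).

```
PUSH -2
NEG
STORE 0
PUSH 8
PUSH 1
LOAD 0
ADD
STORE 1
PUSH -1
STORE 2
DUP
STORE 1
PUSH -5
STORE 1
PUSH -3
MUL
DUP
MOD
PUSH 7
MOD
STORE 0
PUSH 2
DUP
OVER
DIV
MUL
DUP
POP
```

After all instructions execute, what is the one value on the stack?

PUSH -2 : -2
NEG     : 2
STORE 0 : (empty)
PUSH 8  : 8
PUSH 1  : 8 1
LOAD 0  : 8 1 2
ADD     : 8 3
STORE 1 : 8
PUSH -1 : 8 -1
STORE 2 : 8
DUP     : 8 8
STORE 1 : 8
PUSH -5 : 8 -5
STORE 1 : 8
PUSH -3 : 8 -3
MUL     : -24
DUP     : -24 -24
MOD     : 0
PUSH 7  : 0 7
MOD     : 0
STORE 0 : (empty)
PUSH 2  : 2
DUP     : 2 2
OVER    : 2 2 2
DIV     : 2 1
MUL     : 2
DUP     : 2 2
POP     : 2

2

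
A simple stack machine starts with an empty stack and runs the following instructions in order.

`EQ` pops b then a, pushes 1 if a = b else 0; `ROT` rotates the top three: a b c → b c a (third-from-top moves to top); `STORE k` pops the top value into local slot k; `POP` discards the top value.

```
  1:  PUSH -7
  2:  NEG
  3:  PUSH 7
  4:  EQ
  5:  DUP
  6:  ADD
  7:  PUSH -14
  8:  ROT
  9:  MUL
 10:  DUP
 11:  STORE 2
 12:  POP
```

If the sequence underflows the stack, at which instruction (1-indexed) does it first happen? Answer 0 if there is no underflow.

PUSH -7   -7
NEG       7
PUSH 7    7 7
EQ        1
DUP       1 1
ADD       2
PUSH -14  2 -14
ROT  — needs 3 operands, stack has 2 → underflow

8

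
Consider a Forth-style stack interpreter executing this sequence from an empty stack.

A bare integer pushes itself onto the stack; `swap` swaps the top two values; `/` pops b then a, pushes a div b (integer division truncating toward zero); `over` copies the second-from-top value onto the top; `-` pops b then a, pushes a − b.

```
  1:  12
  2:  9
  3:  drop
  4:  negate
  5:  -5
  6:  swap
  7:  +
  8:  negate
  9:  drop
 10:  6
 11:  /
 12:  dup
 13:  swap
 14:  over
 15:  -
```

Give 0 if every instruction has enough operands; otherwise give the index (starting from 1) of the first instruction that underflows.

12     -> [12]
9      -> [12, 9]
drop   -> [12]
negate -> [-12]
-5     -> [-12, -5]
swap   -> [-5, -12]
+      -> [-17]
negate -> [17]
drop   -> []
6      -> [6]
/  — needs 2 operands, stack has 1 → underflow

11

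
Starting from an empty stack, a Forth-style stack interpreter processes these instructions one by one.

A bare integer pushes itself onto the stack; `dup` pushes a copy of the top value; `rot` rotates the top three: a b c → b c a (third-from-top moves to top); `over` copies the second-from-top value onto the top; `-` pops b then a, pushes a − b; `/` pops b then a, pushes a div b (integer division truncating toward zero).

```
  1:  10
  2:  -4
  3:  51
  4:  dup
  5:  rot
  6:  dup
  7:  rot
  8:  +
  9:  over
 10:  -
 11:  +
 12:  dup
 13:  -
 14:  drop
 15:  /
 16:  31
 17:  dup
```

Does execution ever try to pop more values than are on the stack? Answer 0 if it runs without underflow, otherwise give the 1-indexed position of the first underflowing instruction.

10   -> 10
-4   -> 10 -4
51   -> 10 -4 51
dup  -> 10 -4 51 51
rot  -> 10 51 51 -4
dup  -> 10 51 51 -4 -4
rot  -> 10 51 -4 -4 51
+    -> 10 51 -4 47
over -> 10 51 -4 47 -4
-    -> 10 51 -4 51
+    -> 10 51 47
dup  -> 10 51 47 47
-    -> 10 51 0
drop -> 10 51
/    -> 0
31   -> 0 31
dup  -> 0 31 31

0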